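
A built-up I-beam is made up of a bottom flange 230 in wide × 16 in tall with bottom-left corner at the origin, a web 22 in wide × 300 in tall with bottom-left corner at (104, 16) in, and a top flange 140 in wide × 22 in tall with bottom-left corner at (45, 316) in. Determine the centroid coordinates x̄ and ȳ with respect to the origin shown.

x̄ = 115.00 in, ȳ = 159.60 in

bottom flange: A = 230 × 16 = 3680.00, centroid at (115.00, 8.00).
web: A = 22 × 300 = 6600.00, centroid at (115.00, 166.00).
top flange: A = 140 × 22 = 3080.00, centroid at (115.00, 327.00).
ΣA = 13360.00 in²
ΣAx̄ = (3680.00)(115.00) + (6600.00)(115.00) + (3080.00)(115.00) = 1536400.00 in³
ΣAȳ = (3680.00)(8.00) + (6600.00)(166.00) + (3080.00)(327.00) = 2132200.00 in³
x̄ = 1536400.00 / 13360.00 = 115.00 in
ȳ = 2132200.00 / 13360.00 = 159.60 in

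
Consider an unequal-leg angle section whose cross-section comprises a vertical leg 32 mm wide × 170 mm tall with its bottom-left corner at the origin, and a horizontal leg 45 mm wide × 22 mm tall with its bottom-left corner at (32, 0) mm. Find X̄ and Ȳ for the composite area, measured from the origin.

X̄ = 21.93 mm, Ȳ = 73.61 mm

Part | A | x̄ᵢ | ȳᵢ | A·x̄ᵢ | A·ȳᵢ
vertical leg | 5440.00 | 16.00 | 85.00 | 87040.00 | 462400.00
horizontal leg | 990.00 | 54.50 | 11.00 | 53955.00 | 10890.00
Σ | 6430.00 |  |  | 140995.00 | 473290.00
X̄ = 140995.00 / 6430.00 = 21.93 mm
Ȳ = 473290.00 / 6430.00 = 73.61 mm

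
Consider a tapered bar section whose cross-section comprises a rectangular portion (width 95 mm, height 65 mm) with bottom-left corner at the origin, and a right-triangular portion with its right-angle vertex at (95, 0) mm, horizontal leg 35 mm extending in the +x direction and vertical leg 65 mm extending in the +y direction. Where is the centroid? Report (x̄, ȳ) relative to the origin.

x̄ = 56.70 mm, ȳ = 30.81 mm

rectangular portion: A = 95 × 65 = 6175.00, centroid at (47.50, 32.50).
triangular portion: A = ½·35·65 = 1137.50, centroid at (106.67, 21.67).
ΣA = 7312.50 mm²
ΣAx̄ = (6175.00)(47.50) + (1137.50)(106.67) = 414645.83 mm³
ΣAȳ = (6175.00)(32.50) + (1137.50)(21.67) = 225333.33 mm³
x̄ = 414645.83 / 7312.50 = 56.70 mm
ȳ = 225333.33 / 7312.50 = 30.81 mm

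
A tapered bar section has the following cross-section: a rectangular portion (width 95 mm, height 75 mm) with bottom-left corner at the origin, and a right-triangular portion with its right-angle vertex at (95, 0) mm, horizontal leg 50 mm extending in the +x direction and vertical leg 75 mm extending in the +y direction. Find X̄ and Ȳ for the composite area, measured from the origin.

Part | A | x̄ᵢ | ȳᵢ | A·x̄ᵢ | A·ȳᵢ
rectangular portion | 7125.00 | 47.50 | 37.50 | 338437.50 | 267187.50
triangular portion | 1875.00 | 111.67 | 25.00 | 209375.00 | 46875.00
Σ | 9000.00 |  |  | 547812.50 | 314062.50
X̄ = 547812.50 / 9000.00 = 60.87 mm
Ȳ = 314062.50 / 9000.00 = 34.90 mm

X̄ = 60.87 mm, Ȳ = 34.90 mm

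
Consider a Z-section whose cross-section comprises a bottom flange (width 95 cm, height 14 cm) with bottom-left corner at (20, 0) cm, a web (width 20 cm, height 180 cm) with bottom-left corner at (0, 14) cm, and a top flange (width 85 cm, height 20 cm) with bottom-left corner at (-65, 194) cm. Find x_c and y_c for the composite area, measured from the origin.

x_c = 13.20 cm, y_c = 110.18 cm

bottom flange: A = 95 × 14 = 1330.00, centroid at (67.50, 7.00).
web: A = 20 × 180 = 3600.00, centroid at (10.00, 104.00).
top flange: A = 85 × 20 = 1700.00, centroid at (-22.50, 204.00).
ΣA = 6630.00 cm², ΣAx_c = 87525.00 cm³, ΣAy_c = 730510.00 cm³.
x_c = 87525.00/6630.00 = 13.20 cm; y_c = 730510.00/6630.00 = 110.18 cm.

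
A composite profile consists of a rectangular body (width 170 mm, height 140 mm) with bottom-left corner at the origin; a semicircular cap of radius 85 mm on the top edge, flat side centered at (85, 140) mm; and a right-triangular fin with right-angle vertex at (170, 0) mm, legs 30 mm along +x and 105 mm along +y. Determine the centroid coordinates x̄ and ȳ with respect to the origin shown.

x̄ = 89.07 mm, ȳ = 101.28 mm

rectangular body: A = 170 × 140 = 23800.00, centroid at (85.00, 70.00).
semicircular top: A = ½π·85² = 11349.00, centroid at (85.00, 176.08).
triangular fin: A = ½·30·105 = 1575.00, centroid at (180.00, 35.00).
ΣA = 36724.00 mm², ΣAx̄ = 3271165.29 mm³, ΣAȳ = 3719402.15 mm³.
x̄ = 3271165.29/36724.00 = 89.07 mm; ȳ = 3719402.15/36724.00 = 101.28 mm.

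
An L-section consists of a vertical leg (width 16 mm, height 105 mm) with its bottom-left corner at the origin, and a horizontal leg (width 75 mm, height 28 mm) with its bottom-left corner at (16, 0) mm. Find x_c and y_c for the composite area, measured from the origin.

Part | A | x̄ᵢ | ȳᵢ | A·x̄ᵢ | A·ȳᵢ
vertical leg | 1680.00 | 8.00 | 52.50 | 13440.00 | 88200.00
horizontal leg | 2100.00 | 53.50 | 14.00 | 112350.00 | 29400.00
Σ | 3780.00 |  |  | 125790.00 | 117600.00
x_c = 125790.00 / 3780.00 = 33.28 mm
y_c = 117600.00 / 3780.00 = 31.11 mm

x_c = 33.28 mm, y_c = 31.11 mm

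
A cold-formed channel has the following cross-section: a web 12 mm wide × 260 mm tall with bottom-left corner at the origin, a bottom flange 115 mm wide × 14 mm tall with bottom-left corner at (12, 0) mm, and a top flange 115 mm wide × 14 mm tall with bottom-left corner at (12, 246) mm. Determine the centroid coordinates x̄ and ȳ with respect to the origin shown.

x̄ = 38.25 mm, ȳ = 130.00 mm

web: A = 12 × 260 = 3120.00, centroid at (6.00, 130.00).
bottom flange: A = 115 × 14 = 1610.00, centroid at (69.50, 7.00).
top flange: A = 115 × 14 = 1610.00, centroid at (69.50, 253.00).
ΣA = 6340.00 mm², ΣAx̄ = 242510.00 mm³, ΣAȳ = 824200.00 mm³.
x̄ = 242510.00/6340.00 = 38.25 mm; ȳ = 824200.00/6340.00 = 130.00 mm.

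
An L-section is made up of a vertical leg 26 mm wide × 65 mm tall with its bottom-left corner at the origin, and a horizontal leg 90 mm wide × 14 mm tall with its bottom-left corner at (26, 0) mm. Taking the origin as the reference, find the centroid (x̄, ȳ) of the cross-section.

Part | A | x̄ᵢ | ȳᵢ | A·x̄ᵢ | A·ȳᵢ
vertical leg | 1690.00 | 13.00 | 32.50 | 21970.00 | 54925.00
horizontal leg | 1260.00 | 71.00 | 7.00 | 89460.00 | 8820.00
Σ | 2950.00 |  |  | 111430.00 | 63745.00
x̄ = 111430.00 / 2950.00 = 37.77 mm
ȳ = 63745.00 / 2950.00 = 21.61 mm

x̄ = 37.77 mm, ȳ = 21.61 mm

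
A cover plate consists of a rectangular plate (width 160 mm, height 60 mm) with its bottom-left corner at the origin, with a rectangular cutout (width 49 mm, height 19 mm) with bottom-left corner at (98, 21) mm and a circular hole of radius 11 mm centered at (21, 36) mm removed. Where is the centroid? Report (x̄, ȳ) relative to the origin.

plate: A = 160 × 60 = 9600.00, centroid at (80.00, 30.00).
hole 1: A = −(49 × 19) = -931.00, centroid at (122.50, 30.50).
hole 2: A = −π·11² = -380.13, centroid at (21.00, 36.00).
ΣA = 8288.87 mm², ΣAx̄ = 645969.71 mm³, ΣAȳ = 245919.72 mm³.
x̄ = 645969.71/8288.87 = 77.93 mm; ȳ = 245919.72/8288.87 = 29.67 mm.

x̄ = 77.93 mm, ȳ = 29.67 mm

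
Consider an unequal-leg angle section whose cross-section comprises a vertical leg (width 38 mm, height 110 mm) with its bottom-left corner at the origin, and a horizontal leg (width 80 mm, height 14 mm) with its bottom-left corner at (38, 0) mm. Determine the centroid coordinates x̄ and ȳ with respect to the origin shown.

x̄ = 31.47 mm, ȳ = 44.86 mm

vertical leg: A = 38 × 110 = 4180.00, centroid at (19.00, 55.00).
horizontal leg: A = 80 × 14 = 1120.00, centroid at (78.00, 7.00).
ΣA = 5300.00 mm², ΣAx̄ = 166780.00 mm³, ΣAȳ = 237740.00 mm³.
x̄ = 166780.00/5300.00 = 31.47 mm; ȳ = 237740.00/5300.00 = 44.86 mm.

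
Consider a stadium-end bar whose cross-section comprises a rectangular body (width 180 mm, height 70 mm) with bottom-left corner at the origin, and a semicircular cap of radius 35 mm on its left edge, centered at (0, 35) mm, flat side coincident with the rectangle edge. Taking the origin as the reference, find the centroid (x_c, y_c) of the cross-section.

rectangular body: A = 180 × 70 = 12600.00, centroid at (90.00, 35.00).
semicircular end: A = ½π·35² = 1924.23, centroid at (-14.85, 35.00).
ΣA = 14524.23 mm²
ΣAx_c = (12600.00)(90.00) + (1924.23)(-14.85) = 1105416.67 mm³
ΣAy_c = (12600.00)(35.00) + (1924.23)(35.00) = 508347.89 mm³
x_c = 1105416.67 / 14524.23 = 76.11 mm
y_c = 508347.89 / 14524.23 = 35.00 mm

x_c = 76.11 mm, y_c = 35.00 mm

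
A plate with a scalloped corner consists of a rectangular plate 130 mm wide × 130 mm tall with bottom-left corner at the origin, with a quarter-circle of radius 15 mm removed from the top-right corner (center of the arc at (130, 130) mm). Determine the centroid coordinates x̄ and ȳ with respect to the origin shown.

plate: A = 130 × 130 = 16900.00, centroid at (65.00, 65.00).
removed quarter-circle: A = −¼π·15² = -176.71, centroid at (123.63, 123.63).
ΣA = 16723.29 mm², ΣAx̄ = 1076652.10 mm³, ΣAȳ = 1076652.10 mm³.
x̄ = 1076652.10/16723.29 = 64.38 mm; ȳ = 1076652.10/16723.29 = 64.38 mm.

x̄ = 64.38 mm, ȳ = 64.38 mm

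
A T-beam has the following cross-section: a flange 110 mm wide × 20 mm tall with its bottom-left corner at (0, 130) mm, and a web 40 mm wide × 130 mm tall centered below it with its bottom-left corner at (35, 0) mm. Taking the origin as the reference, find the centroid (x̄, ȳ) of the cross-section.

x̄ = 55.00 mm, ȳ = 87.30 mm

Part | A | x̄ᵢ | ȳᵢ | A·x̄ᵢ | A·ȳᵢ
web | 5200.00 | 55.00 | 65.00 | 286000.00 | 338000.00
flange | 2200.00 | 55.00 | 140.00 | 121000.00 | 308000.00
Σ | 7400.00 |  |  | 407000.00 | 646000.00
x̄ = 407000.00 / 7400.00 = 55.00 mm
ȳ = 646000.00 / 7400.00 = 87.30 mm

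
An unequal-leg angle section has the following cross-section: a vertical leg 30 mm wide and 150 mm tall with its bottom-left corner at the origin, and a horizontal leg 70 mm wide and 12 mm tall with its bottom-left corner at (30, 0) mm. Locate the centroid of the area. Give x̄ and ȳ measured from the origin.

x̄ = 22.87 mm, ȳ = 64.15 mm

vertical leg: A = 30 × 150 = 4500.00, centroid at (15.00, 75.00).
horizontal leg: A = 70 × 12 = 840.00, centroid at (65.00, 6.00).
ΣA = 5340.00 mm², ΣAx̄ = 122100.00 mm³, ΣAȳ = 342540.00 mm³.
x̄ = 122100.00/5340.00 = 22.87 mm; ȳ = 342540.00/5340.00 = 64.15 mm.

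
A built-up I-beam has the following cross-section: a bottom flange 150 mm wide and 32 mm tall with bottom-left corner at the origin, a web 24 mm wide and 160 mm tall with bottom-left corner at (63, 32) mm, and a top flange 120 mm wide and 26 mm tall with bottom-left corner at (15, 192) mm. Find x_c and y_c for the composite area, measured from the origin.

bottom flange: A = 150 × 32 = 4800.00, centroid at (75.00, 16.00).
web: A = 24 × 160 = 3840.00, centroid at (75.00, 112.00).
top flange: A = 120 × 26 = 3120.00, centroid at (75.00, 205.00).
ΣA = 11760.00 mm²
ΣAx_c = (4800.00)(75.00) + (3840.00)(75.00) + (3120.00)(75.00) = 882000.00 mm³
ΣAy_c = (4800.00)(16.00) + (3840.00)(112.00) + (3120.00)(205.00) = 1146480.00 mm³
x_c = 882000.00 / 11760.00 = 75.00 mm
y_c = 1146480.00 / 11760.00 = 97.49 mm

x_c = 75.00 mm, y_c = 97.49 mm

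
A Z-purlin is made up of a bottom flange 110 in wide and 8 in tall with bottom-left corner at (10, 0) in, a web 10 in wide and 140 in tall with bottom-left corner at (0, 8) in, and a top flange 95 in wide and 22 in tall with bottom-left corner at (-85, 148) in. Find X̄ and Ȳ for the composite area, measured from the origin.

X̄ = -3.24 in, Ȳ = 101.84 in

Part | A | x̄ᵢ | ȳᵢ | A·x̄ᵢ | A·ȳᵢ
bottom flange | 880.00 | 65.00 | 4.00 | 57200.00 | 3520.00
web | 1400.00 | 5.00 | 78.00 | 7000.00 | 109200.00
top flange | 2090.00 | -37.50 | 159.00 | -78375.00 | 332310.00
Σ | 4370.00 |  |  | -14175.00 | 445030.00
X̄ = -14175.00 / 4370.00 = -3.24 in
Ȳ = 445030.00 / 4370.00 = 101.84 in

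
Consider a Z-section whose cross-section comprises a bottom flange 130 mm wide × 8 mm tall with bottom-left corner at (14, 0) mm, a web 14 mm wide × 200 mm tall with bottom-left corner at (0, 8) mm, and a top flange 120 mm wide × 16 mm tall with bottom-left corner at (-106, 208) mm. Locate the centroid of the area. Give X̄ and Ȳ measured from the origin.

Part | A | x̄ᵢ | ȳᵢ | A·x̄ᵢ | A·ȳᵢ
bottom flange | 1040.00 | 79.00 | 4.00 | 82160.00 | 4160.00
web | 2800.00 | 7.00 | 108.00 | 19600.00 | 302400.00
top flange | 1920.00 | -46.00 | 216.00 | -88320.00 | 414720.00
Σ | 5760.00 |  |  | 13440.00 | 721280.00
X̄ = 13440.00 / 5760.00 = 2.33 mm
Ȳ = 721280.00 / 5760.00 = 125.22 mm

X̄ = 2.33 mm, Ȳ = 125.22 mm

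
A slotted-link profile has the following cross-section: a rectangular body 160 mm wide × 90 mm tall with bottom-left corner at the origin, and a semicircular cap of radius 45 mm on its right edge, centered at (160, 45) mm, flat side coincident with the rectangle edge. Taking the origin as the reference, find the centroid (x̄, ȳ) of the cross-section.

x̄ = 97.93 mm, ȳ = 45.00 mm

rectangular body: A = 160 × 90 = 14400.00, centroid at (80.00, 45.00).
semicircular end: A = ½π·45² = 3180.86, centroid at (179.10, 45.00).
ΣA = 17580.86 mm², ΣAx̄ = 1721688.01 mm³, ΣAȳ = 791138.82 mm³.
x̄ = 1721688.01/17580.86 = 97.93 mm; ȳ = 791138.82/17580.86 = 45.00 mm.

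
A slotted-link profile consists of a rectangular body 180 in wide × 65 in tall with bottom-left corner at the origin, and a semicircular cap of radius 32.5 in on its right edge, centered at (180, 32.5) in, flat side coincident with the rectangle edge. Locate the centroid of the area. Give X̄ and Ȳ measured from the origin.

rectangular body: A = 180 × 65 = 11700.00, centroid at (90.00, 32.50).
semicircular end: A = ½π·32.5² = 1659.15, centroid at (193.79, 32.50).
ΣA = 13359.15 in²
ΣAX̄ = (11700.00)(90.00) + (1659.15)(193.79) = 1374533.07 in³
ΣAȲ = (11700.00)(32.50) + (1659.15)(32.50) = 434172.49 in³
X̄ = 1374533.07 / 13359.15 = 102.89 in
Ȳ = 434172.49 / 13359.15 = 32.50 in

X̄ = 102.89 in, Ȳ = 32.50 in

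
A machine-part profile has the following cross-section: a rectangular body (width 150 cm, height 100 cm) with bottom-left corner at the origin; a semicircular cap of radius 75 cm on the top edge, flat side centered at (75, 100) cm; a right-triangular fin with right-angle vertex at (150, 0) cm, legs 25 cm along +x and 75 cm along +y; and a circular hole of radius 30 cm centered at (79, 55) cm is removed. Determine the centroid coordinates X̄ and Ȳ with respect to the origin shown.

X̄ = 78.04 cm, Ȳ = 81.23 cm

rectangular body: A = 150 × 100 = 15000.00, centroid at (75.00, 50.00).
semicircular top: A = ½π·75² = 8835.73, centroid at (75.00, 131.83).
triangular fin: A = ½·25·75 = 937.50, centroid at (158.33, 25.00).
hole: A = −π·30² = -2827.43, centroid at (79.00, 55.00).
ΣA = 21945.80 cm²
ΣAX̄ = (15000.00)(75.00) + (8835.73)(75.00) + (937.50)(158.33) + (-2827.43)(79.00) = 1712749.96 cm³
ΣAȲ = (15000.00)(50.00) + (8835.73)(131.83) + (937.50)(25.00) + (-2827.43)(55.00) = 1782751.60 cm³
X̄ = 1712749.96 / 21945.80 = 78.04 cm
Ȳ = 1782751.60 / 21945.80 = 81.23 cm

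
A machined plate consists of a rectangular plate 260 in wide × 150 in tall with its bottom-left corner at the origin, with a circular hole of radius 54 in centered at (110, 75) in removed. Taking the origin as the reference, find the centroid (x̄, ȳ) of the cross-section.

x̄ = 136.14 in, ȳ = 75.00 in

plate: A = 260 × 150 = 39000.00, centroid at (130.00, 75.00).
hole: A = −π·54² = -9160.88, centroid at (110.00, 75.00).
ΣA = 29839.12 in², ΣAx̄ = 4062302.74 in³, ΣAȳ = 2237933.69 in³.
x̄ = 4062302.74/29839.12 = 136.14 in; ȳ = 2237933.69/29839.12 = 75.00 in.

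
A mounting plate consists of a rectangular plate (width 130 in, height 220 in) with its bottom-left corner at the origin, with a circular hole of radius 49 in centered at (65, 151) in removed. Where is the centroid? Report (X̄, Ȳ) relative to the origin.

X̄ = 65.00 in, Ȳ = 95.31 in

Part | A | x̄ᵢ | ȳᵢ | A·x̄ᵢ | A·ȳᵢ
plate | 28600.00 | 65.00 | 110.00 | 1859000.00 | 3146000.00
hole | -7542.96 | 65.00 | 151.00 | -490292.66 | -1138987.56
Σ | 21057.04 |  |  | 1368707.34 | 2007012.44
X̄ = 1368707.34 / 21057.04 = 65.00 in
Ȳ = 2007012.44 / 21057.04 = 95.31 in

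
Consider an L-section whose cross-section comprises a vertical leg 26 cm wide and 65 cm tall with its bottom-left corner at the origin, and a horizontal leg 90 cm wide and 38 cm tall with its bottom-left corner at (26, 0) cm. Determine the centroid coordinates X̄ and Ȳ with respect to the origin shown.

X̄ = 51.82 cm, Ȳ = 23.46 cm

Part | A | x̄ᵢ | ȳᵢ | A·x̄ᵢ | A·ȳᵢ
vertical leg | 1690.00 | 13.00 | 32.50 | 21970.00 | 54925.00
horizontal leg | 3420.00 | 71.00 | 19.00 | 242820.00 | 64980.00
Σ | 5110.00 |  |  | 264790.00 | 119905.00
X̄ = 264790.00 / 5110.00 = 51.82 cm
Ȳ = 119905.00 / 5110.00 = 23.46 cm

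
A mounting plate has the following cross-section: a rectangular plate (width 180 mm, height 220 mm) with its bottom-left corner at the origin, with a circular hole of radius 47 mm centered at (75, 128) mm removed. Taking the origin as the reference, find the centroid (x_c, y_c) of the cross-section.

x_c = 93.19 mm, y_c = 106.18 mm

plate: A = 180 × 220 = 39600.00, centroid at (90.00, 110.00).
hole: A = −π·47² = -6939.78, centroid at (75.00, 128.00).
ΣA = 32660.22 mm², ΣAx_c = 3043516.64 mm³, ΣAy_c = 3467708.39 mm³.
x_c = 3043516.64/32660.22 = 93.19 mm; y_c = 3467708.39/32660.22 = 106.18 mm.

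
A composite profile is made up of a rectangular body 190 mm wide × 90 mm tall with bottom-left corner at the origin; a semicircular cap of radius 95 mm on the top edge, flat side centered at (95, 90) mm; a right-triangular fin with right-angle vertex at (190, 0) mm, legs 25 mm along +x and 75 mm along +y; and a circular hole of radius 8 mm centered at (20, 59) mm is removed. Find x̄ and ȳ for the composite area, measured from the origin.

x̄ = 98.50 mm, ȳ = 82.11 mm

Part | A | x̄ᵢ | ȳᵢ | A·x̄ᵢ | A·ȳᵢ
rectangular body | 17100.00 | 95.00 | 45.00 | 1624500.00 | 769500.00
semicircular top | 14176.44 | 95.00 | 130.32 | 1346761.50 | 1847462.65
triangular fin | 937.50 | 198.33 | 25.00 | 185937.50 | 23437.50
hole | -201.06 | 20.00 | 59.00 | -4021.24 | -11862.65
Σ | 32012.87 |  |  | 3153177.76 | 2628537.50
x̄ = 3153177.76 / 32012.87 = 98.50 mm
ȳ = 2628537.50 / 32012.87 = 82.11 mm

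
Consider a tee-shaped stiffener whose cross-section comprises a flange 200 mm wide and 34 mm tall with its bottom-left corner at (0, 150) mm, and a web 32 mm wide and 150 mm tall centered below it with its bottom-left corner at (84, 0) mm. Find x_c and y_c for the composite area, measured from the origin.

x_c = 100.00 mm, y_c = 128.93 mm

web: A = 32 × 150 = 4800.00, centroid at (100.00, 75.00).
flange: A = 200 × 34 = 6800.00, centroid at (100.00, 167.00).
ΣA = 11600.00 mm², ΣAx_c = 1160000.00 mm³, ΣAy_c = 1495600.00 mm³.
x_c = 1160000.00/11600.00 = 100.00 mm; y_c = 1495600.00/11600.00 = 128.93 mm.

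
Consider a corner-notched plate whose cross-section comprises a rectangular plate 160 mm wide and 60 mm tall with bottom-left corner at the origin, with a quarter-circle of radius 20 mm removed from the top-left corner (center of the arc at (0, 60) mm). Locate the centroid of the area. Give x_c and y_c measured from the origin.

plate: A = 160 × 60 = 9600.00, centroid at (80.00, 30.00).
removed quarter-circle: A = −¼π·20² = -314.16, centroid at (8.49, 51.51).
ΣA = 9285.84 mm², ΣAx_c = 765333.33 mm³, ΣAy_c = 271817.11 mm³.
x_c = 765333.33/9285.84 = 82.42 mm; y_c = 271817.11/9285.84 = 29.27 mm.

x_c = 82.42 mm, y_c = 29.27 mm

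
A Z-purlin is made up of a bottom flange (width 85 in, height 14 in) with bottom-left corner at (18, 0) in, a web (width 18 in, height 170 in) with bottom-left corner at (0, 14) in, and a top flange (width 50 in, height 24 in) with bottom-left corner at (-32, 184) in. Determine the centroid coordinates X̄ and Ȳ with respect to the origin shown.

bottom flange: A = 85 × 14 = 1190.00, centroid at (60.50, 7.00).
web: A = 18 × 170 = 3060.00, centroid at (9.00, 99.00).
top flange: A = 50 × 24 = 1200.00, centroid at (-7.00, 196.00).
ΣA = 5450.00 in², ΣAX̄ = 91135.00 in³, ΣAȲ = 546470.00 in³.
X̄ = 91135.00/5450.00 = 16.72 in; Ȳ = 546470.00/5450.00 = 100.27 in.

X̄ = 16.72 in, Ȳ = 100.27 in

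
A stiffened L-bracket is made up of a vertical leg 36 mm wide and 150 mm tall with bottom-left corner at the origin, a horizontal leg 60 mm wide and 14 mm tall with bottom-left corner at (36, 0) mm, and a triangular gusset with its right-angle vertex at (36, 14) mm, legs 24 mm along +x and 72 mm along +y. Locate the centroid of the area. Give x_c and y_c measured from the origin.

vertical leg: A = 36 × 150 = 5400.00, centroid at (18.00, 75.00).
horizontal leg: A = 60 × 14 = 840.00, centroid at (66.00, 7.00).
gusset: A = ½·24·72 = 864.00, centroid at (44.00, 38.00).
ΣA = 7104.00 mm², ΣAx_c = 190656.00 mm³, ΣAy_c = 443712.00 mm³.
x_c = 190656.00/7104.00 = 26.84 mm; y_c = 443712.00/7104.00 = 62.46 mm.

x_c = 26.84 mm, y_c = 62.46 mm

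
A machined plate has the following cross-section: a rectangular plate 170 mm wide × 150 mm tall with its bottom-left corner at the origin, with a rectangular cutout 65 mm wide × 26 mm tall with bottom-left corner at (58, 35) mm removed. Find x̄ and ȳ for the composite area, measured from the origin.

x̄ = 84.61 mm, ȳ = 76.92 mm

Part | A | x̄ᵢ | ȳᵢ | A·x̄ᵢ | A·ȳᵢ
plate | 25500.00 | 85.00 | 75.00 | 2167500.00 | 1912500.00
hole | -1690.00 | 90.50 | 48.00 | -152945.00 | -81120.00
Σ | 23810.00 |  |  | 2014555.00 | 1831380.00
x̄ = 2014555.00 / 23810.00 = 84.61 mm
ȳ = 1831380.00 / 23810.00 = 76.92 mm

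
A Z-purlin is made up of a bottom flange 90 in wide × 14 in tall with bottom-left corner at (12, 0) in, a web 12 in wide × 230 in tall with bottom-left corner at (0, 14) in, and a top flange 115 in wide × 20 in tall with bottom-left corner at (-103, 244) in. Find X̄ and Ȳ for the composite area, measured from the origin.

X̄ = -2.57 in, Ȳ = 150.17 in

Part | A | x̄ᵢ | ȳᵢ | A·x̄ᵢ | A·ȳᵢ
bottom flange | 1260.00 | 57.00 | 7.00 | 71820.00 | 8820.00
web | 2760.00 | 6.00 | 129.00 | 16560.00 | 356040.00
top flange | 2300.00 | -45.50 | 254.00 | -104650.00 | 584200.00
Σ | 6320.00 |  |  | -16270.00 | 949060.00
X̄ = -16270.00 / 6320.00 = -2.57 in
Ȳ = 949060.00 / 6320.00 = 150.17 in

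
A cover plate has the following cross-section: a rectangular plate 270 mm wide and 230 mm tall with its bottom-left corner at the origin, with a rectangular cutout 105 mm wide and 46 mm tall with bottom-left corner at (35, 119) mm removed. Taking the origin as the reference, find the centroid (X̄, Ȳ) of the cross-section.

plate: A = 270 × 230 = 62100.00, centroid at (135.00, 115.00).
hole: A = −(105 × 46) = -4830.00, centroid at (87.50, 142.00).
ΣA = 57270.00 mm², ΣAX̄ = 7960875.00 mm³, ΣAȲ = 6455640.00 mm³.
X̄ = 7960875.00/57270.00 = 139.01 mm; Ȳ = 6455640.00/57270.00 = 112.72 mm.

X̄ = 139.01 mm, Ȳ = 112.72 mm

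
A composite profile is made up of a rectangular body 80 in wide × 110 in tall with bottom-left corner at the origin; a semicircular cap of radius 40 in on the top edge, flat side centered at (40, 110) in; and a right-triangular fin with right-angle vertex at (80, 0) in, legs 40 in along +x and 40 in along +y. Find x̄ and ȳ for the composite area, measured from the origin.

rectangular body: A = 80 × 110 = 8800.00, centroid at (40.00, 55.00).
semicircular top: A = ½π·40² = 2513.27, centroid at (40.00, 126.98).
triangular fin: A = ½·40·40 = 800.00, centroid at (93.33, 13.33).
ΣA = 12113.27 in², ΣAx̄ = 527197.63 in³, ΣAȳ = 813793.49 in³.
x̄ = 527197.63/12113.27 = 43.52 in; ȳ = 813793.49/12113.27 = 67.18 in.

x̄ = 43.52 in, ȳ = 67.18 in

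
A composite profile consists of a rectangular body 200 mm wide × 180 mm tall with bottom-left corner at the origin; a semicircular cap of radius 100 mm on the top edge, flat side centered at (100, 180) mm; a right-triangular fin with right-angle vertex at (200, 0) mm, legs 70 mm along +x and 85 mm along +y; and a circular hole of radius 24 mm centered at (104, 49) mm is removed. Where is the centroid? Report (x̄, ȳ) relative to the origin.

rectangular body: A = 200 × 180 = 36000.00, centroid at (100.00, 90.00).
semicircular top: A = ½π·100² = 15707.96, centroid at (100.00, 222.44).
triangular fin: A = ½·70·85 = 2975.00, centroid at (223.33, 28.33).
hole: A = −π·24² = -1809.56, centroid at (104.00, 49.00).
ΣA = 52873.41 mm²
ΣAx̄ = (36000.00)(100.00) + (15707.96)(100.00) + (2975.00)(223.33) + (-1809.56)(104.00) = 5647019.03 mm³
ΣAȳ = (36000.00)(90.00) + (15707.96)(222.44) + (2975.00)(28.33) + (-1809.56)(49.00) = 6729723.41 mm³
x̄ = 5647019.03 / 52873.41 = 106.80 mm
ȳ = 6729723.41 / 52873.41 = 127.28 mm

x̄ = 106.80 mm, ȳ = 127.28 mm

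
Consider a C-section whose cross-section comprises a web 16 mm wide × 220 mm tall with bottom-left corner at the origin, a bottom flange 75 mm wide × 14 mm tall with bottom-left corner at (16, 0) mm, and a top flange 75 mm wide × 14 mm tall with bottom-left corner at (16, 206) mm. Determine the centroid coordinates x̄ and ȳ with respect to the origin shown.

x̄ = 25.00 mm, ȳ = 110.00 mm

web: A = 16 × 220 = 3520.00, centroid at (8.00, 110.00).
bottom flange: A = 75 × 14 = 1050.00, centroid at (53.50, 7.00).
top flange: A = 75 × 14 = 1050.00, centroid at (53.50, 213.00).
ΣA = 5620.00 mm²
ΣAx̄ = (3520.00)(8.00) + (1050.00)(53.50) + (1050.00)(53.50) = 140510.00 mm³
ΣAȳ = (3520.00)(110.00) + (1050.00)(7.00) + (1050.00)(213.00) = 618200.00 mm³
x̄ = 140510.00 / 5620.00 = 25.00 mm
ȳ = 618200.00 / 5620.00 = 110.00 mm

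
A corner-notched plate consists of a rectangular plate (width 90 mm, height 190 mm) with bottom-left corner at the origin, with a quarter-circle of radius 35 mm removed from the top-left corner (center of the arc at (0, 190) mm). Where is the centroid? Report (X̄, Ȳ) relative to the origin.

plate: A = 90 × 190 = 17100.00, centroid at (45.00, 95.00).
removed quarter-circle: A = −¼π·35² = -962.11, centroid at (14.85, 175.15).
ΣA = 16137.89 mm²
ΣAX̄ = (17100.00)(45.00) + (-962.11)(14.85) = 755208.33 mm³
ΣAȲ = (17100.00)(95.00) + (-962.11)(175.15) = 1455990.24 mm³
X̄ = 755208.33 / 16137.89 = 46.80 mm
Ȳ = 1455990.24 / 16137.89 = 90.22 mm

X̄ = 46.80 mm, Ȳ = 90.22 mm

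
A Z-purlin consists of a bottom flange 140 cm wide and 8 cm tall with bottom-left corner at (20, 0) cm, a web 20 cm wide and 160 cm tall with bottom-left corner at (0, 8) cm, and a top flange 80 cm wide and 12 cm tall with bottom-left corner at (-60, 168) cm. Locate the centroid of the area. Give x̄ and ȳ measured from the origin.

x̄ = 21.52 cm, ȳ = 85.82 cm

bottom flange: A = 140 × 8 = 1120.00, centroid at (90.00, 4.00).
web: A = 20 × 160 = 3200.00, centroid at (10.00, 88.00).
top flange: A = 80 × 12 = 960.00, centroid at (-20.00, 174.00).
ΣA = 5280.00 cm², ΣAx̄ = 113600.00 cm³, ΣAȳ = 453120.00 cm³.
x̄ = 113600.00/5280.00 = 21.52 cm; ȳ = 453120.00/5280.00 = 85.82 cm.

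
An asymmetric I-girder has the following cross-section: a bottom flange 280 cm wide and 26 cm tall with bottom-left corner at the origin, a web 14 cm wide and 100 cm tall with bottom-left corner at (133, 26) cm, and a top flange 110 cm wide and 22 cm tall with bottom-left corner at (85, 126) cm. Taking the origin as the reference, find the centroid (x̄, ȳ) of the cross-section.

bottom flange: A = 280 × 26 = 7280.00, centroid at (140.00, 13.00).
web: A = 14 × 100 = 1400.00, centroid at (140.00, 76.00).
top flange: A = 110 × 22 = 2420.00, centroid at (140.00, 137.00).
ΣA = 11100.00 cm²
ΣAx̄ = (7280.00)(140.00) + (1400.00)(140.00) + (2420.00)(140.00) = 1554000.00 cm³
ΣAȳ = (7280.00)(13.00) + (1400.00)(76.00) + (2420.00)(137.00) = 532580.00 cm³
x̄ = 1554000.00 / 11100.00 = 140.00 cm
ȳ = 532580.00 / 11100.00 = 47.98 cm

x̄ = 140.00 cm, ȳ = 47.98 cm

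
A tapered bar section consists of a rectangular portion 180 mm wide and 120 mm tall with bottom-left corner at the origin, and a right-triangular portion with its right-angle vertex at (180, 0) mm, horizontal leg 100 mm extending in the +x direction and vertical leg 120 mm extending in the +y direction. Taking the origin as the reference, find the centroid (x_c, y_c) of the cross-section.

x_c = 116.81 mm, y_c = 55.65 mm

rectangular portion: A = 180 × 120 = 21600.00, centroid at (90.00, 60.00).
triangular portion: A = ½·100·120 = 6000.00, centroid at (213.33, 40.00).
ΣA = 27600.00 mm²
ΣAx_c = (21600.00)(90.00) + (6000.00)(213.33) = 3224000.00 mm³
ΣAy_c = (21600.00)(60.00) + (6000.00)(40.00) = 1536000.00 mm³
x_c = 3224000.00 / 27600.00 = 116.81 mm
y_c = 1536000.00 / 27600.00 = 55.65 mm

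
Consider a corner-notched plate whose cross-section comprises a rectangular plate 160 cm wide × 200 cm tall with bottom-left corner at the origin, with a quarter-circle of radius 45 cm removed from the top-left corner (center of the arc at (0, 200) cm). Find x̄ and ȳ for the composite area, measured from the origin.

x̄ = 83.19 cm, ȳ = 95.77 cm

plate: A = 160 × 200 = 32000.00, centroid at (80.00, 100.00).
removed quarter-circle: A = −¼π·45² = -1590.43, centroid at (19.10, 180.90).
ΣA = 30409.57 cm²
ΣAx̄ = (32000.00)(80.00) + (-1590.43)(19.10) = 2529625.00 cm³
ΣAȳ = (32000.00)(100.00) + (-1590.43)(180.90) = 2912288.74 cm³
x̄ = 2529625.00 / 30409.57 = 83.19 cm
ȳ = 2912288.74 / 30409.57 = 95.77 cm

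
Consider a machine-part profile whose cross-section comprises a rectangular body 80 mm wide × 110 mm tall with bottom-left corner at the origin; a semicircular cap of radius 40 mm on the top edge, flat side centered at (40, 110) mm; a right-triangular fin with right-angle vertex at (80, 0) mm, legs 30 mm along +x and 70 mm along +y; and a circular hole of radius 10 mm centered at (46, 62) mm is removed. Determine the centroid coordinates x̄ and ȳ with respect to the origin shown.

rectangular body: A = 80 × 110 = 8800.00, centroid at (40.00, 55.00).
semicircular top: A = ½π·40² = 2513.27, centroid at (40.00, 126.98).
triangular fin: A = ½·30·70 = 1050.00, centroid at (90.00, 23.33).
hole: A = −π·10² = -314.16, centroid at (46.00, 62.00).
ΣA = 12049.11 mm²
ΣAx̄ = (8800.00)(40.00) + (2513.27)(40.00) + (1050.00)(90.00) + (-314.16)(46.00) = 532579.64 mm³
ΣAȳ = (8800.00)(55.00) + (2513.27)(126.98) + (1050.00)(23.33) + (-314.16)(62.00) = 808148.95 mm³
x̄ = 532579.64 / 12049.11 = 44.20 mm
ȳ = 808148.95 / 12049.11 = 67.07 mm

x̄ = 44.20 mm, ȳ = 67.07 mm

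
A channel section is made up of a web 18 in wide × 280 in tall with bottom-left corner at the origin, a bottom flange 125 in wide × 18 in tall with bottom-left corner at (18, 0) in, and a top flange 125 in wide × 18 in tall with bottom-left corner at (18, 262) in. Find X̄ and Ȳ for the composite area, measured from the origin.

web: A = 18 × 280 = 5040.00, centroid at (9.00, 140.00).
bottom flange: A = 125 × 18 = 2250.00, centroid at (80.50, 9.00).
top flange: A = 125 × 18 = 2250.00, centroid at (80.50, 271.00).
ΣA = 9540.00 in², ΣAX̄ = 407610.00 in³, ΣAȲ = 1335600.00 in³.
X̄ = 407610.00/9540.00 = 42.73 in; Ȳ = 1335600.00/9540.00 = 140.00 in.

X̄ = 42.73 in, Ȳ = 140.00 in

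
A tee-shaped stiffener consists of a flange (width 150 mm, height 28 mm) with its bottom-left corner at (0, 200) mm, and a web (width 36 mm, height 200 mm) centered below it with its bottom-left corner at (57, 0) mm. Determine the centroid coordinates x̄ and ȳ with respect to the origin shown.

x̄ = 75.00 mm, ȳ = 142.00 mm

Part | A | x̄ᵢ | ȳᵢ | A·x̄ᵢ | A·ȳᵢ
web | 7200.00 | 75.00 | 100.00 | 540000.00 | 720000.00
flange | 4200.00 | 75.00 | 214.00 | 315000.00 | 898800.00
Σ | 11400.00 |  |  | 855000.00 | 1618800.00
x̄ = 855000.00 / 11400.00 = 75.00 mm
ȳ = 1618800.00 / 11400.00 = 142.00 mm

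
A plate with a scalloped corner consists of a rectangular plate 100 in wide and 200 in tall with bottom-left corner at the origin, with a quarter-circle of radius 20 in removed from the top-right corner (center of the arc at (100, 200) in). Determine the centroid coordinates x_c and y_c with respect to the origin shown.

plate: A = 100 × 200 = 20000.00, centroid at (50.00, 100.00).
removed quarter-circle: A = −¼π·20² = -314.16, centroid at (91.51, 191.51).
ΣA = 19685.84 in², ΣAx_c = 971250.74 in³, ΣAy_c = 1939834.81 in³.
x_c = 971250.74/19685.84 = 49.34 in; y_c = 1939834.81/19685.84 = 98.54 in.

x_c = 49.34 in, y_c = 98.54 in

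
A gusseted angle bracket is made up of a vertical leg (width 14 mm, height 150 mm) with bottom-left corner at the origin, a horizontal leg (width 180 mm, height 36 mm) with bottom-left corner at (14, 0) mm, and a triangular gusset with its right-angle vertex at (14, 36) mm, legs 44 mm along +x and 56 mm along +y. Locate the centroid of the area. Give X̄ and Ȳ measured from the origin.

vertical leg: A = 14 × 150 = 2100.00, centroid at (7.00, 75.00).
horizontal leg: A = 180 × 36 = 6480.00, centroid at (104.00, 18.00).
gusset: A = ½·44·56 = 1232.00, centroid at (28.67, 54.67).
ΣA = 9812.00 mm², ΣAX̄ = 723937.33 mm³, ΣAȲ = 341489.33 mm³.
X̄ = 723937.33/9812.00 = 73.78 mm; Ȳ = 341489.33/9812.00 = 34.80 mm.

X̄ = 73.78 mm, Ȳ = 34.80 mm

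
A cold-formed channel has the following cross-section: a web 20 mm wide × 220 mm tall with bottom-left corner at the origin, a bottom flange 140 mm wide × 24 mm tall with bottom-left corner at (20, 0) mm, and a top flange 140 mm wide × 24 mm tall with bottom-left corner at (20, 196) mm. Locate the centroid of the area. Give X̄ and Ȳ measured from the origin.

Part | A | x̄ᵢ | ȳᵢ | A·x̄ᵢ | A·ȳᵢ
web | 4400.00 | 10.00 | 110.00 | 44000.00 | 484000.00
bottom flange | 3360.00 | 90.00 | 12.00 | 302400.00 | 40320.00
top flange | 3360.00 | 90.00 | 208.00 | 302400.00 | 698880.00
Σ | 11120.00 |  |  | 648800.00 | 1223200.00
X̄ = 648800.00 / 11120.00 = 58.35 mm
Ȳ = 1223200.00 / 11120.00 = 110.00 mm

X̄ = 58.35 mm, Ȳ = 110.00 mm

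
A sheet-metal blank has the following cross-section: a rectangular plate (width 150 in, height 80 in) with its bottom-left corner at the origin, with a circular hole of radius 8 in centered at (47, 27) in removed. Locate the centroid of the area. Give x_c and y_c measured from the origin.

x_c = 75.48 in, y_c = 40.22 in

plate: A = 150 × 80 = 12000.00, centroid at (75.00, 40.00).
hole: A = −π·8² = -201.06, centroid at (47.00, 27.00).
ΣA = 11798.94 in²
ΣAx_c = (12000.00)(75.00) + (-201.06)(47.00) = 890550.09 in³
ΣAy_c = (12000.00)(40.00) + (-201.06)(27.00) = 474571.33 in³
x_c = 890550.09 / 11798.94 = 75.48 in
y_c = 474571.33 / 11798.94 = 40.22 in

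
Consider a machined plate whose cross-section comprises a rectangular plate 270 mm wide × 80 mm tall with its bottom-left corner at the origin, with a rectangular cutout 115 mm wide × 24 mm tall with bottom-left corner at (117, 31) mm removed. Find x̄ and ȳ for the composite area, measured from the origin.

plate: A = 270 × 80 = 21600.00, centroid at (135.00, 40.00).
hole: A = −(115 × 24) = -2760.00, centroid at (174.50, 43.00).
ΣA = 18840.00 mm², ΣAx̄ = 2434380.00 mm³, ΣAȳ = 745320.00 mm³.
x̄ = 2434380.00/18840.00 = 129.21 mm; ȳ = 745320.00/18840.00 = 39.56 mm.

x̄ = 129.21 mm, ȳ = 39.56 mm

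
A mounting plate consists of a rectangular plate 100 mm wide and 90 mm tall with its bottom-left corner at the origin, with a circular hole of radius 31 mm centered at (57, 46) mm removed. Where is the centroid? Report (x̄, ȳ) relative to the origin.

x̄ = 46.47 mm, ȳ = 44.50 mm

plate: A = 100 × 90 = 9000.00, centroid at (50.00, 45.00).
hole: A = −π·31² = -3019.07, centroid at (57.00, 46.00).
ΣA = 5980.93 mm²
ΣAx̄ = (9000.00)(50.00) + (-3019.07)(57.00) = 277912.98 mm³
ΣAȳ = (9000.00)(45.00) + (-3019.07)(46.00) = 266122.76 mm³
x̄ = 277912.98 / 5980.93 = 46.47 mm
ȳ = 266122.76 / 5980.93 = 44.50 mm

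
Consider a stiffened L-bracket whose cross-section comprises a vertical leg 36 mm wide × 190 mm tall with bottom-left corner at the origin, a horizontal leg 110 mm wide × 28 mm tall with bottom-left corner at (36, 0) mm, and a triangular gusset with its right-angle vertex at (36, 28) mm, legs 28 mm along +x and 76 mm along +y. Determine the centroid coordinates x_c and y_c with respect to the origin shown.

x_c = 41.12 mm, y_c = 68.25 mm

Part | A | x̄ᵢ | ȳᵢ | A·x̄ᵢ | A·ȳᵢ
vertical leg | 6840.00 | 18.00 | 95.00 | 123120.00 | 649800.00
horizontal leg | 3080.00 | 91.00 | 14.00 | 280280.00 | 43120.00
gusset | 1064.00 | 45.33 | 53.33 | 48234.67 | 56746.67
Σ | 10984.00 |  |  | 451634.67 | 749666.67
x_c = 451634.67 / 10984.00 = 41.12 mm
y_c = 749666.67 / 10984.00 = 68.25 mm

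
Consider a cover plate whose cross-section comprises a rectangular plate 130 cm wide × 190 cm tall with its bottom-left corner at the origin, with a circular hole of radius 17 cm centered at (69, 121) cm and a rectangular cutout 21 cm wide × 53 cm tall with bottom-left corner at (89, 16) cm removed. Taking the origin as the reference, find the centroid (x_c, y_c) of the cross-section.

x_c = 63.15 cm, y_c = 96.54 cm

Part | A | x̄ᵢ | ȳᵢ | A·x̄ᵢ | A·ȳᵢ
plate | 24700.00 | 65.00 | 95.00 | 1605500.00 | 2346500.00
hole 1 | -907.92 | 69.00 | 121.00 | -62646.50 | -109858.35
hole 2 | -1113.00 | 99.50 | 42.50 | -110743.50 | -47302.50
Σ | 22679.08 |  |  | 1432110.00 | 2189339.15
x_c = 1432110.00 / 22679.08 = 63.15 cm
y_c = 2189339.15 / 22679.08 = 96.54 cm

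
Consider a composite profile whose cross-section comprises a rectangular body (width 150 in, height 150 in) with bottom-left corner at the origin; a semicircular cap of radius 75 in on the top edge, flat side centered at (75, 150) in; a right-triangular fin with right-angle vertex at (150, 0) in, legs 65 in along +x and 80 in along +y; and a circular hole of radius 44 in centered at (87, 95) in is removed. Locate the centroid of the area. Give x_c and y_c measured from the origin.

rectangular body: A = 150 × 150 = 22500.00, centroid at (75.00, 75.00).
semicircular top: A = ½π·75² = 8835.73, centroid at (75.00, 181.83).
triangular fin: A = ½·65·80 = 2600.00, centroid at (171.67, 26.67).
hole: A = −π·44² = -6082.12, centroid at (87.00, 95.00).
ΣA = 27853.61 in²
ΣAx_c = (22500.00)(75.00) + (8835.73)(75.00) + (2600.00)(171.67) + (-6082.12)(87.00) = 2267368.30 in³
ΣAy_c = (22500.00)(75.00) + (8835.73)(181.83) + (2600.00)(26.67) + (-6082.12)(95.00) = 2785641.01 in³
x_c = 2267368.30 / 27853.61 = 81.40 in
y_c = 2785641.01 / 27853.61 = 100.01 in

x_c = 81.40 in, y_c = 100.01 in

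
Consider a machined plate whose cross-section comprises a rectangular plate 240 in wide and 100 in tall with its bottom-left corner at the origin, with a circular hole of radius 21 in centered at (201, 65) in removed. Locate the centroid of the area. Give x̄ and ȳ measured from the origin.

x̄ = 115.04 in, ȳ = 49.08 in

plate: A = 240 × 100 = 24000.00, centroid at (120.00, 50.00).
hole: A = −π·21² = -1385.44, centroid at (201.00, 65.00).
ΣA = 22614.56 in²
ΣAx̄ = (24000.00)(120.00) + (-1385.44)(201.00) = 2601526.09 in³
ΣAȳ = (24000.00)(50.00) + (-1385.44)(65.00) = 1109946.25 in³
x̄ = 2601526.09 / 22614.56 = 115.04 in
ȳ = 1109946.25 / 22614.56 = 49.08 in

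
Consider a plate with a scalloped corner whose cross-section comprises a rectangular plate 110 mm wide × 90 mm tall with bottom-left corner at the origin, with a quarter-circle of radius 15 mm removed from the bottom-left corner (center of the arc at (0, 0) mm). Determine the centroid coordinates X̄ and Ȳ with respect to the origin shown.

Part | A | x̄ᵢ | ȳᵢ | A·x̄ᵢ | A·ȳᵢ
plate | 9900.00 | 55.00 | 45.00 | 544500.00 | 445500.00
removed quarter-circle | -176.71 | 6.37 | 6.37 | -1125.00 | -1125.00
Σ | 9723.29 |  |  | 543375.00 | 444375.00
X̄ = 543375.00 / 9723.29 = 55.88 mm
Ȳ = 444375.00 / 9723.29 = 45.70 mm

X̄ = 55.88 mm, Ȳ = 45.70 mm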